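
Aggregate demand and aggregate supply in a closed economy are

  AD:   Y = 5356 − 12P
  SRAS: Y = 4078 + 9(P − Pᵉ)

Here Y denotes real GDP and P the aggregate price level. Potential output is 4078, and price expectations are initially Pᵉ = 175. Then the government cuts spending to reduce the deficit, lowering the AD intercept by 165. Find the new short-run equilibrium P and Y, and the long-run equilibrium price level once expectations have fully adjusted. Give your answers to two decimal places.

AD shifts left: new AD is Y = 5191 − 12P. With Pᵉ = 175, SRAS is Y = 2503 + 9P.
Short run: 5191 − 12P = 2503 + 9P gives 2688 = 21P, so P = 128.00 and Y = 5191 − 12P = 3655.00.
Y = 3655.00 is below potential 4078; expectations adjust and SRAS shifts right until Y = 4078.
Long run: on the new AD curve, 4078 = 5191 − 12P gives P = 92.75.

Short run: P = 128.00, Y = 3655.00. Long run: P = 92.75.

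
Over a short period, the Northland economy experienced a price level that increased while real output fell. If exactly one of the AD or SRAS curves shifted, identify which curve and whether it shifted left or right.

SRAS shifted left

P rose and Y fell. An AD shift moves P and Y in the same direction; an SRAS shift moves them in opposite directions.
Here P and Y moved in opposite directions, so the SRAS curve shifted.
Since Y fell, SRAS shifted left.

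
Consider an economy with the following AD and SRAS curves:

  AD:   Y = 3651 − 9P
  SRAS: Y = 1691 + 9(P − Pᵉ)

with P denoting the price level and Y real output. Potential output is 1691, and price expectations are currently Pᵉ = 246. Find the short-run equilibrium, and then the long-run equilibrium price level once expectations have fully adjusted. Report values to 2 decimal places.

Short run: with Pᵉ = 246, SRAS is Y = 9P − 523. Setting AD = SRAS gives 4174 = 18P, so P = 231.89 and Y = 3651 − 9P = 1564.00.
Output 1564.00 is below potential 1691, so over time expected prices fall and SRAS shifts right until Y returns to 1691.
Long run: Y = 1691 on the AD curve gives 1691 = 3651 − 9P, so P = 217.78.

Short run: P = 231.89, Y = 1564.00. Long run: P = 217.78.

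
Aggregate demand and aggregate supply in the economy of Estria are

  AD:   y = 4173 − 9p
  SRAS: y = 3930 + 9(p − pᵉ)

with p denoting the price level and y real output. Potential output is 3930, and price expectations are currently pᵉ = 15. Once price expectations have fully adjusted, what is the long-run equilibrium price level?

Short run: with pᵉ = 15, SRAS is y = 3795 + 9p. Setting AD = SRAS gives 378 = 18p, so p = 21 and y = 4173 − 9·21 = 3984.
Output 3984 is above potential 3930, so over time expected prices rise and SRAS shifts left until y returns to 3930.
Long run: y = 3930 on the AD curve gives 3930 = 4173 − 9p, so p = 27.

Long-run p = 27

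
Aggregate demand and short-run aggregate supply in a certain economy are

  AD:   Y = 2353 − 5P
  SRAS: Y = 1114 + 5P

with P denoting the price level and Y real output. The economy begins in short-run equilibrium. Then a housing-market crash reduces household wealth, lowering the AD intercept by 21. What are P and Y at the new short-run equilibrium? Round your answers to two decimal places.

This is a negative demand shock: AD shifts left.
New AD: Y = 2332 − 5P.
Set AD = SRAS: 2332 − 5P = 1114 + 5P, so 1218 = 10P and P = 121.80.
Substituting into AD, Y = 1723.00.

P = 121.80, Y = 1723.00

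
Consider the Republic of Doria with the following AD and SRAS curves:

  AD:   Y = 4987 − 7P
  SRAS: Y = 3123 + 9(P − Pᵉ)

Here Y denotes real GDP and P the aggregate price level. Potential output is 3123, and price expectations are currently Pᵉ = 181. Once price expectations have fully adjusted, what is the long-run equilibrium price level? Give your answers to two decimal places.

Short run: with Pᵉ = 181, SRAS is Y = 1494 + 9P. Setting AD = SRAS gives 3493 = 16P, so P = 218.31 and Y = 4987 − 7P = 3458.81.
Output 3458.81 is above potential 3123, so over time expected prices rise and SRAS shifts left until Y returns to 3123.
Long run: Y = 3123 on the AD curve gives 3123 = 4987 − 7P, so P = 266.29.

Long-run P = 266.29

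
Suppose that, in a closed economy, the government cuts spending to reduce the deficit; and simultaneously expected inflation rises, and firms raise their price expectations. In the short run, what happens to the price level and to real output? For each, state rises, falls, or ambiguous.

The first event is a negative demand shock: AD shifts left, which by itself pushes P down and Y down.
The second is an adverse supply shock: SRAS shifts left, which by itself pushes P up and Y down.
The two shocks push P in opposite directions, so the effect on P is ambiguous. Both shocks push Y down, so Y falls.

Price level: ambiguous; output: falls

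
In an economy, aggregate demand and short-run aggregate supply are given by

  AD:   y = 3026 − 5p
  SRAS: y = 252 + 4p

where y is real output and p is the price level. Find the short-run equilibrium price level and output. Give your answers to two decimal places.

p = 308.22, y = 1484.89

Set AD = SRAS: 3026 − 5p = 252 + 4p, so 2774 = 9p and p = 308.22.
Substituting into AD, y = 3026 − 5p = 1484.89.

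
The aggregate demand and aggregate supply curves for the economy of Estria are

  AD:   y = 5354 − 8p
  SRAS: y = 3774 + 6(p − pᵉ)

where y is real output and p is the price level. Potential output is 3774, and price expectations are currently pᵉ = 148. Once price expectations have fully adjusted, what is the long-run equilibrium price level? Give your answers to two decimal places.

Long-run p = 197.50

Short run: with pᵉ = 148, SRAS is y = 2886 + 6p. Setting AD = SRAS gives 2468 = 14p, so p = 176.29 and y = 5354 − 8p = 3943.71.
Output 3943.71 is above potential 3774, so over time expected prices rise and SRAS shifts left until y returns to 3774.
Long run: y = 3774 on the AD curve gives 3774 = 5354 − 8p, so p = 197.50.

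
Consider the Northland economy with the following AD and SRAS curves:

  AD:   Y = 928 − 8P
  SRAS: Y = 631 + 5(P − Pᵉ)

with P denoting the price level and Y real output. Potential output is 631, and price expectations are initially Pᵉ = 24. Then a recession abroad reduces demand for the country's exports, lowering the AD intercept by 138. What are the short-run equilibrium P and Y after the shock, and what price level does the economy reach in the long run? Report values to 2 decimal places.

Short run: P = 21.46, Y = 618.31. Long run: P = 19.88.

AD shifts left: new AD is Y = 790 − 8P. With Pᵉ = 24, SRAS is Y = 511 + 5P.
Short run: 790 − 8P = 511 + 5P gives 279 = 13P, so P = 21.46 and Y = 790 − 8P = 618.31.
Y = 618.31 is below potential 631; expectations adjust and SRAS shifts right until Y = 631.
Long run: on the new AD curve, 631 = 790 − 8P gives P = 19.88.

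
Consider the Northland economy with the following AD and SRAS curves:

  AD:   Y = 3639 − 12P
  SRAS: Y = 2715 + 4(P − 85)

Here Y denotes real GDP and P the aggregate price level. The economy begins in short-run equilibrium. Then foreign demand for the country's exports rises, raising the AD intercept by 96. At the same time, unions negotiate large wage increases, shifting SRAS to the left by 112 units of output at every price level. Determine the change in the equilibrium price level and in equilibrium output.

ΔP = +13, ΔY = -60

After both shocks: AD is Y = 3735 − 12P and SRAS is Y = 2263 + 4P.
Setting them equal: 1472 = 16P, so P = 92.
Y = 3735 − 12·92 = 2631.
Initially P = 79, Y = 2691, so ΔP = +13 and ΔY = -60.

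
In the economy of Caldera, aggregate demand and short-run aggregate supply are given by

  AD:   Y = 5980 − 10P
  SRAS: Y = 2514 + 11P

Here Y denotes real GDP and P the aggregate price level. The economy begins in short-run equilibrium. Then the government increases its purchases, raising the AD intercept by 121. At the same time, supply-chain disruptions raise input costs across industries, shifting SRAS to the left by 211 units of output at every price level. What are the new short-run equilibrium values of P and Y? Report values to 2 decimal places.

P = 180.86, Y = 4292.43

After both shocks: AD is Y = 6101 − 10P and SRAS is Y = 2303 + 11P.
Setting them equal: 3798 = 21P, so P = 180.86.
Substituting into AD, Y = 4292.43.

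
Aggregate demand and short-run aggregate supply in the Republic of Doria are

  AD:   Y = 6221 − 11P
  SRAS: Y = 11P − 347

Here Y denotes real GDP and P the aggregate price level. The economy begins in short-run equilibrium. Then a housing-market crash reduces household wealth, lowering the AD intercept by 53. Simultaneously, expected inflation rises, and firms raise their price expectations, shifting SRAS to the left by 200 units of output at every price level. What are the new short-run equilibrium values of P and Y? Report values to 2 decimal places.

P = 305.23, Y = 2810.50

After both shocks: AD is Y = 6168 − 11P and SRAS is Y = 11P − 547.
Setting them equal: 6715 = 22P, so P = 305.23.
Substituting into AD, Y = 2810.50.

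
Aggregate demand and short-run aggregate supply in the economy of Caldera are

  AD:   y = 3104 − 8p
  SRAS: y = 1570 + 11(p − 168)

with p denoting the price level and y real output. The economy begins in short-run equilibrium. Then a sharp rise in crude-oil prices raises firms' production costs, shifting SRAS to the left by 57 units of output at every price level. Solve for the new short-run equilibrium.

This is a negative supply shock: SRAS shifts left.
New SRAS: y = 11p − 335.
Set AD = SRAS: 3104 − 8p = 11p − 335, so 3439 = 19p and p = 181.
y = 3104 − 8·181 = 1656.

p = 181, y = 1656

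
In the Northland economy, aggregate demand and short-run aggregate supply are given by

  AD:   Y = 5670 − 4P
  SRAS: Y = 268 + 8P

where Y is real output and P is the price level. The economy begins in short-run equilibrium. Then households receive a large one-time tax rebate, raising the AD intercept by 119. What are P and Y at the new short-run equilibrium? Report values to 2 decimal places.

This is a positive demand shock: AD shifts right.
New AD: Y = 5789 − 4P.
Set AD = SRAS: 5789 − 4P = 268 + 8P, so 5521 = 12P and P = 460.08.
Substituting into AD, Y = 3948.67.

P = 460.08, Y = 3948.67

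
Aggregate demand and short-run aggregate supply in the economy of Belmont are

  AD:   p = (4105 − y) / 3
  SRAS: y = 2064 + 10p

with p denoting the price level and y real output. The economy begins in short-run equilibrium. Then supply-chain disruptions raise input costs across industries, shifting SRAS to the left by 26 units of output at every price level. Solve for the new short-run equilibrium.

This is a negative supply shock: SRAS shifts left.
New SRAS: y = 2038 + 10p.
Set AD = SRAS: 4105 − 3p = 2038 + 10p, so 2067 = 13p and p = 159.
y = 4105 − 3·159 = 3628.

p = 159, y = 3628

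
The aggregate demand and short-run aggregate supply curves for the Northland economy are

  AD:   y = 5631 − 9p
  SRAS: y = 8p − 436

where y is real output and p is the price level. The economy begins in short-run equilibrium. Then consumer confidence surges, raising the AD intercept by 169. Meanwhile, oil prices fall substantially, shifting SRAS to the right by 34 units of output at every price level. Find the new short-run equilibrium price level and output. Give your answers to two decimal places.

After both shocks: AD is y = 5800 − 9p and SRAS is y = 8p − 402.
Setting them equal: 6202 = 17p, so p = 364.82.
Substituting into AD, y = 2516.59.

p = 364.82, y = 2516.59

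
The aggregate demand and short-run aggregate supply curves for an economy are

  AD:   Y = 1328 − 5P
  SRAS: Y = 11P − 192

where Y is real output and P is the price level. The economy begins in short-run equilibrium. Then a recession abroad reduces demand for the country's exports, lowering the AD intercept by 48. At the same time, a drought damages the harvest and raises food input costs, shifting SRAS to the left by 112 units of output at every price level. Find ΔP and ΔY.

After both shocks: AD is Y = 1280 − 5P and SRAS is Y = 11P − 304.
Setting them equal: 1584 = 16P, so P = 99.
Y = 1280 − 5·99 = 785.
Initially P = 95, Y = 853, so ΔP = +4 and ΔY = -68.

ΔP = +4, ΔY = -68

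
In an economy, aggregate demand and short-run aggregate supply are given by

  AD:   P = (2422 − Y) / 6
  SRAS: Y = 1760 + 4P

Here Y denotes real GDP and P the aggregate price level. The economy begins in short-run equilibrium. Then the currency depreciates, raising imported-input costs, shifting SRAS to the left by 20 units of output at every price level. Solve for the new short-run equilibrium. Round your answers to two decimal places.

P = 68.20, Y = 2012.80

This is a negative supply shock: SRAS shifts left.
New SRAS: Y = 1740 + 4P.
Set AD = SRAS: 2422 − 6P = 1740 + 4P, so 682 = 10P and P = 68.20.
Substituting into AD, Y = 2012.80.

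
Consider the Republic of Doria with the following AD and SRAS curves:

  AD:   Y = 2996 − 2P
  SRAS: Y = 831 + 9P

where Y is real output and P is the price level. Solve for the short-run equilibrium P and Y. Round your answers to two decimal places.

Set AD = SRAS: 2996 − 2P = 831 + 9P, so 2165 = 11P and P = 196.82.
Substituting into AD, Y = 2996 − 2P = 2602.36.

P = 196.82, Y = 2602.36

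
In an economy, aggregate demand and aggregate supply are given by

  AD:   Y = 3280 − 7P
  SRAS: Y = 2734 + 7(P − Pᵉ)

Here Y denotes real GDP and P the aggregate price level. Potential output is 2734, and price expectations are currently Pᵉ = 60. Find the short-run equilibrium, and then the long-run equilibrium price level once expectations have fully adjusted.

Short run: with Pᵉ = 60, SRAS is Y = 2314 + 7P. Setting AD = SRAS gives 966 = 14P, so P = 69 and Y = 3280 − 7·69 = 2797.
Output 2797 is above potential 2734, so over time expected prices rise and SRAS shifts left until Y returns to 2734.
Long run: Y = 2734 on the AD curve gives 2734 = 3280 − 7P, so P = 78.

Short run: P = 69, Y = 2797. Long run: P = 78.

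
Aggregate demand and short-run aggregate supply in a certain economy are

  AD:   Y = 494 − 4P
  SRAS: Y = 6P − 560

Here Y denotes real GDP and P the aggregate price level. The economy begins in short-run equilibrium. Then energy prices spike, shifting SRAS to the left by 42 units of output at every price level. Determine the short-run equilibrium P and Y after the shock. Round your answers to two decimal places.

This is a negative supply shock: SRAS shifts left.
New SRAS: Y = 6P − 602.
Set AD = SRAS: 494 − 4P = 6P − 602, so 1096 = 10P and P = 109.60.
Substituting into AD, Y = 55.60.

P = 109.60, Y = 55.60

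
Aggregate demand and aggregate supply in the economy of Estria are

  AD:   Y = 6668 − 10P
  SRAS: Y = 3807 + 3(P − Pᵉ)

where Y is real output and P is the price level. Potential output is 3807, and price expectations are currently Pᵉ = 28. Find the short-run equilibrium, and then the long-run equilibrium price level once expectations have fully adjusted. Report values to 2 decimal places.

Short run: with Pᵉ = 28, SRAS is Y = 3723 + 3P. Setting AD = SRAS gives 2945 = 13P, so P = 226.54 and Y = 6668 − 10P = 4402.62.
Output 4402.62 is above potential 3807, so over time expected prices rise and SRAS shifts left until Y returns to 3807.
Long run: Y = 3807 on the AD curve gives 3807 = 6668 − 10P, so P = 286.10.

Short run: P = 226.54, Y = 4402.62. Long run: P = 286.10.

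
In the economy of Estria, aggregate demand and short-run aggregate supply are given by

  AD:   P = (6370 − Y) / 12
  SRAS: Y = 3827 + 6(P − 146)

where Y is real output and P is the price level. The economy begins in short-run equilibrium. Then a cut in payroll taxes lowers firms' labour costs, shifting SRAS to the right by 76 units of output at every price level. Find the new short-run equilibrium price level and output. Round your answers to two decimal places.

P = 185.72, Y = 4141.33

This is a positive supply shock: SRAS shifts right.
New SRAS: Y = 3027 + 6P.
Set AD = SRAS: 6370 − 12P = 3027 + 6P, so 3343 = 18P and P = 185.72.
Substituting into AD, Y = 4141.33.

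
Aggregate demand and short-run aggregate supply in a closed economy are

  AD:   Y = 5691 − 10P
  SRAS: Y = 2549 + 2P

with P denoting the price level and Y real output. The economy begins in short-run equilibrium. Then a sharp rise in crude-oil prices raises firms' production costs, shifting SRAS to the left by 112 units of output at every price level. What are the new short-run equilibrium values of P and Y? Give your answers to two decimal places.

This is a negative supply shock: SRAS shifts left.
New SRAS: Y = 2437 + 2P.
Set AD = SRAS: 5691 − 10P = 2437 + 2P, so 3254 = 12P and P = 271.17.
Substituting into AD, Y = 2979.33.

P = 271.17, Y = 2979.33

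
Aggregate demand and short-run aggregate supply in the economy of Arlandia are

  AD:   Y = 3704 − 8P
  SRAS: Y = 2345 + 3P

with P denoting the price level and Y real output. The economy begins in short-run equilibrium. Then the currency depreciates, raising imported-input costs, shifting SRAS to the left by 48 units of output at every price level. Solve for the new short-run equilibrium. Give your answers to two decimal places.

P = 127.91, Y = 2680.73

This is a negative supply shock: SRAS shifts left.
New SRAS: Y = 2297 + 3P.
Set AD = SRAS: 3704 − 8P = 2297 + 3P, so 1407 = 11P and P = 127.91.
Substituting into AD, Y = 2680.73.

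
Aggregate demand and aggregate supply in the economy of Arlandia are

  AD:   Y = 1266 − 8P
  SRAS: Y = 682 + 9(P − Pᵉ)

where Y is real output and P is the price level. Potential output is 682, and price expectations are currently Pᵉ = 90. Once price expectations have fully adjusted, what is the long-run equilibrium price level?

Long-run P = 73

Short run: with Pᵉ = 90, SRAS is Y = 9P − 128. Setting AD = SRAS gives 1394 = 17P, so P = 82 and Y = 1266 − 8·82 = 610.
Output 610 is below potential 682, so over time expected prices fall and SRAS shifts right until Y returns to 682.
Long run: Y = 682 on the AD curve gives 682 = 1266 − 8P, so P = 73.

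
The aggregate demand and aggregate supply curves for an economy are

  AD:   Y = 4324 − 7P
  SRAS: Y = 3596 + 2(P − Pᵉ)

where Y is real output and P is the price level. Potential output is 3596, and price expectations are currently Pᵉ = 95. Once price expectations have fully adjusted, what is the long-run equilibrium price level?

Long-run P = 104

Short run: with Pᵉ = 95, SRAS is Y = 3406 + 2P. Setting AD = SRAS gives 918 = 9P, so P = 102 and Y = 4324 − 7·102 = 3610.
Output 3610 is above potential 3596, so over time expected prices rise and SRAS shifts left until Y returns to 3596.
Long run: Y = 3596 on the AD curve gives 3596 = 4324 − 7P, so P = 104.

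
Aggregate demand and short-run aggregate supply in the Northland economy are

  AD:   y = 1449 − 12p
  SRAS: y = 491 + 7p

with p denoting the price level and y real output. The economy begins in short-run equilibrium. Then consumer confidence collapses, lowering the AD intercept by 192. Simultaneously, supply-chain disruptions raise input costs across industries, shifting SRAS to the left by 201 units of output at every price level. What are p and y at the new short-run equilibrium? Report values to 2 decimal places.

p = 50.89, y = 646.26

After both shocks: AD is y = 1257 − 12p and SRAS is y = 290 + 7p.
Setting them equal: 967 = 19p, so p = 50.89.
Substituting into AD, y = 646.26.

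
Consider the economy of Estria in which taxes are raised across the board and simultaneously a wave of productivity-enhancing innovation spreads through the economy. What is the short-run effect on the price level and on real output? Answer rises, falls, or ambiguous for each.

Price level: falls; output: ambiguous

The first event is a negative demand shock: AD shifts left, which by itself pushes P down and Y down.
The second is a favourable supply shock: SRAS shifts right, which by itself pushes P down and Y up.
Both shocks push P down, so P falls. The two shocks push Y in opposite directions, so the effect on Y is ambiguous.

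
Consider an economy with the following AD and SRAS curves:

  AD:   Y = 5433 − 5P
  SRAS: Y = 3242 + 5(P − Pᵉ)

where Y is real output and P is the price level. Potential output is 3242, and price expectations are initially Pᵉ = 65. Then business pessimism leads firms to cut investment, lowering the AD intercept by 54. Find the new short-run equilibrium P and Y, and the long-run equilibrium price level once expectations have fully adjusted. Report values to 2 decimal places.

AD shifts left: new AD is Y = 5379 − 5P. With Pᵉ = 65, SRAS is Y = 2917 + 5P.
Short run: 5379 − 5P = 2917 + 5P gives 2462 = 10P, so P = 246.20 and Y = 5379 − 5P = 4148.00.
Y = 4148.00 is above potential 3242; expectations adjust and SRAS shifts left until Y = 3242.
Long run: on the new AD curve, 3242 = 5379 − 5P gives P = 427.40.

Short run: P = 246.20, Y = 4148.00. Long run: P = 427.40.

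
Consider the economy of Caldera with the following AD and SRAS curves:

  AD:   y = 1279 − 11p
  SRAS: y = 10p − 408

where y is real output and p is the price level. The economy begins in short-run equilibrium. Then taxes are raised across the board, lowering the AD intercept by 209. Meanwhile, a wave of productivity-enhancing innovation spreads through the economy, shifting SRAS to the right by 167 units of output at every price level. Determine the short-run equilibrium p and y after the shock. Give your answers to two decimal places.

p = 62.43, y = 383.29

After both shocks: AD is y = 1070 − 11p and SRAS is y = 10p − 241.
Setting them equal: 1311 = 21p, so p = 62.43.
Substituting into AD, y = 383.29.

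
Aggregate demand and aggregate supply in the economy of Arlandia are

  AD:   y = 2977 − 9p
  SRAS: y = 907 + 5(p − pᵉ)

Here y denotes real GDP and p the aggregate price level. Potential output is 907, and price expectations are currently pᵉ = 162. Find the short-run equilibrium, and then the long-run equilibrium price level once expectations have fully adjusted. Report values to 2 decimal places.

Short run: p = 205.71, y = 1125.57. Long run: p = 230.00.

Short run: with pᵉ = 162, SRAS is y = 97 + 5p. Setting AD = SRAS gives 2880 = 14p, so p = 205.71 and y = 2977 − 9p = 1125.57.
Output 1125.57 is above potential 907, so over time expected prices rise and SRAS shifts left until y returns to 907.
Long run: y = 907 on the AD curve gives 907 = 2977 − 9p, so p = 230.00.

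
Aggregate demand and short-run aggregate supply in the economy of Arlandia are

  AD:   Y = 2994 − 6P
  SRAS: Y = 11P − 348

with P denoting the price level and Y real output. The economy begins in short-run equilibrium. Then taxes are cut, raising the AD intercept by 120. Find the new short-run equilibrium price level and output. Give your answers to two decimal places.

P = 203.65, Y = 1892.12

This is a positive demand shock: AD shifts right.
New AD: Y = 3114 − 6P.
Set AD = SRAS: 3114 − 6P = 11P − 348, so 3462 = 17P and P = 203.65.
Substituting into AD, Y = 1892.12.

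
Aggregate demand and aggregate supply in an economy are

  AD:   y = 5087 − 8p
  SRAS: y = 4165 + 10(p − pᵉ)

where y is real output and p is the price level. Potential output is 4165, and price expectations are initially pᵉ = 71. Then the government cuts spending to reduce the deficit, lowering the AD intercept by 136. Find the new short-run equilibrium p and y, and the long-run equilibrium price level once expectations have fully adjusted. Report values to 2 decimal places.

AD shifts left: new AD is y = 4951 − 8p. With pᵉ = 71, SRAS is y = 3455 + 10p.
Short run: 4951 − 8p = 3455 + 10p gives 1496 = 18p, so p = 83.11 and y = 4951 − 8p = 4286.11.
y = 4286.11 is above potential 4165; expectations adjust and SRAS shifts left until y = 4165.
Long run: on the new AD curve, 4165 = 4951 − 8p gives p = 98.25.

Short run: p = 83.11, y = 4286.11. Long run: p = 98.25.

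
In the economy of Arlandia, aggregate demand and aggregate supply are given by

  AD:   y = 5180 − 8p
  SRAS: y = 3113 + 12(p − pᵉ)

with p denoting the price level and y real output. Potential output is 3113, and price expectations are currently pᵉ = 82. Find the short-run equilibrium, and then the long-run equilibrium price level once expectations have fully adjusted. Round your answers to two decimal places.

Short run: with pᵉ = 82, SRAS is y = 2129 + 12p. Setting AD = SRAS gives 3051 = 20p, so p = 152.55 and y = 5180 − 8p = 3959.60.
Output 3959.60 is above potential 3113, so over time expected prices rise and SRAS shifts left until y returns to 3113.
Long run: y = 3113 on the AD curve gives 3113 = 5180 − 8p, so p = 258.38.

Short run: p = 152.55, y = 3959.60. Long run: p = 258.38.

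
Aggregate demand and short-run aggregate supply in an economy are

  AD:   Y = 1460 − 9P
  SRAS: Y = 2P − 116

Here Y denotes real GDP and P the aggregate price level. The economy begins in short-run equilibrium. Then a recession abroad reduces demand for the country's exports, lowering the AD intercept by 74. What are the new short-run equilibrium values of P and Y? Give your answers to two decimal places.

This is a negative demand shock: AD shifts left.
New AD: Y = 1386 − 9P.
Set AD = SRAS: 1386 − 9P = 2P − 116, so 1502 = 11P and P = 136.55.
Substituting into AD, Y = 157.09.

P = 136.55, Y = 157.09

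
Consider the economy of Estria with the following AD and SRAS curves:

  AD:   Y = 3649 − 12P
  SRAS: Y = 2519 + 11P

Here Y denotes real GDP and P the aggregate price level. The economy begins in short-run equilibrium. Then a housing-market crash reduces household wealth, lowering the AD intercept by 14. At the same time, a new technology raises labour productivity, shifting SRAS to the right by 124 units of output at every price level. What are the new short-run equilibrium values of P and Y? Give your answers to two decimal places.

P = 43.13, Y = 3117.43

After both shocks: AD is Y = 3635 − 12P and SRAS is Y = 2643 + 11P.
Setting them equal: 992 = 23P, so P = 43.13.
Substituting into AD, Y = 3117.43.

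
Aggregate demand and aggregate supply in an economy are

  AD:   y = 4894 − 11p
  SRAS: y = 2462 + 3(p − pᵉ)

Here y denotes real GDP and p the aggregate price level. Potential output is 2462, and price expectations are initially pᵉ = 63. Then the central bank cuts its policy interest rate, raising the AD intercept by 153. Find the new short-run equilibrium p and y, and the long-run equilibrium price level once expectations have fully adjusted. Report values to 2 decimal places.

Short run: p = 198.14, y = 2867.43. Long run: p = 235.00.

AD shifts right: new AD is y = 5047 − 11p. With pᵉ = 63, SRAS is y = 2273 + 3p.
Short run: 5047 − 11p = 2273 + 3p gives 2774 = 14p, so p = 198.14 and y = 5047 − 11p = 2867.43.
y = 2867.43 is above potential 2462; expectations adjust and SRAS shifts left until y = 2462.
Long run: on the new AD curve, 2462 = 5047 − 11p gives p = 235.00.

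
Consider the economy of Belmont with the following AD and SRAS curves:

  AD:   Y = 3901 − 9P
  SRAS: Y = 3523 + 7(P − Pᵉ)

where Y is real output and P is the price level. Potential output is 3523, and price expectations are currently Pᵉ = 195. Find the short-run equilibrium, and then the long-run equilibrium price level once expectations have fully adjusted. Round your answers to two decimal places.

Short run: with Pᵉ = 195, SRAS is Y = 2158 + 7P. Setting AD = SRAS gives 1743 = 16P, so P = 108.94 and Y = 3901 − 9P = 2920.56.
Output 2920.56 is below potential 3523, so over time expected prices fall and SRAS shifts right until Y returns to 3523.
Long run: Y = 3523 on the AD curve gives 3523 = 3901 − 9P, so P = 42.00.

Short run: P = 108.94, Y = 2920.56. Long run: P = 42.00.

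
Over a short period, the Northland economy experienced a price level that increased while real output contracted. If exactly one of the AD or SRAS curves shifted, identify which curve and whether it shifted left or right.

P rose and Y fell. An AD shift moves P and Y in the same direction; an SRAS shift moves them in opposite directions.
Here P and Y moved in opposite directions, so the SRAS curve shifted.
Since Y fell, SRAS shifted left.

SRAS shifted left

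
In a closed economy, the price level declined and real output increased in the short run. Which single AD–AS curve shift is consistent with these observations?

SRAS shifted right

P fell and Y rose. An AD shift moves P and Y in the same direction; an SRAS shift moves them in opposite directions.
Here P and Y moved in opposite directions, so the SRAS curve shifted.
Since Y rose, SRAS shifted right.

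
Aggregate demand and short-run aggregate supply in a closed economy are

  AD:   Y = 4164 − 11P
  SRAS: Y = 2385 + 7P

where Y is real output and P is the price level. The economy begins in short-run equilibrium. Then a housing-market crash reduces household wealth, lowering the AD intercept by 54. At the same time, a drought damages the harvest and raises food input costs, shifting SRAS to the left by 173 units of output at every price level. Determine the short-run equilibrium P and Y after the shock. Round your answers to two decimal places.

P = 105.44, Y = 2950.11

After both shocks: AD is Y = 4110 − 11P and SRAS is Y = 2212 + 7P.
Setting them equal: 1898 = 18P, so P = 105.44.
Substituting into AD, Y = 2950.11.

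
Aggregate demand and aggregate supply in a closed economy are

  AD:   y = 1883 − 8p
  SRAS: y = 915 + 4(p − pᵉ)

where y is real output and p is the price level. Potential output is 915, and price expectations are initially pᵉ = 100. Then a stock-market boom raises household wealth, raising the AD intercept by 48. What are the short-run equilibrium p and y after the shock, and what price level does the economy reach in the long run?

Short run: p = 118, y = 987. Long run: p = 127.

AD shifts right: new AD is y = 1931 − 8p. With pᵉ = 100, SRAS is y = 515 + 4p.
Short run: 1931 − 8p = 515 + 4p gives 1416 = 12p, so p = 118 and y = 1931 − 8·118 = 987.
y = 987 is above potential 915; expectations adjust and SRAS shifts left until y = 915.
Long run: on the new AD curve, 915 = 1931 − 8p gives p = 127.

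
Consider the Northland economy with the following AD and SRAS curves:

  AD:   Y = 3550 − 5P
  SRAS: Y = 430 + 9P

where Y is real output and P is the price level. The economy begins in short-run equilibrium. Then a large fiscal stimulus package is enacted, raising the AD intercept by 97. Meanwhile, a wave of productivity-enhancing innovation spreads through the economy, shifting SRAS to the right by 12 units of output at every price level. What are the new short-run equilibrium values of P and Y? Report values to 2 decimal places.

P = 228.93, Y = 2502.36

After both shocks: AD is Y = 3647 − 5P and SRAS is Y = 442 + 9P.
Setting them equal: 3205 = 14P, so P = 228.93.
Substituting into AD, Y = 2502.36.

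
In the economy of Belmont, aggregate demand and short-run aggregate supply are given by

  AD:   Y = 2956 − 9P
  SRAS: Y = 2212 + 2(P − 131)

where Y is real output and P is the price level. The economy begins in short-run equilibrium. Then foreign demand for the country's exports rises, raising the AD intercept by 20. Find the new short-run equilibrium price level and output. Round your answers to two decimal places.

This is a positive demand shock: AD shifts right.
New AD: Y = 2976 − 9P.
SRAS can be written Y = 1950 + 2P.
Set AD = SRAS: 2976 − 9P = 1950 + 2P, so 1026 = 11P and P = 93.27.
Substituting into AD, Y = 2136.55.

P = 93.27, Y = 2136.55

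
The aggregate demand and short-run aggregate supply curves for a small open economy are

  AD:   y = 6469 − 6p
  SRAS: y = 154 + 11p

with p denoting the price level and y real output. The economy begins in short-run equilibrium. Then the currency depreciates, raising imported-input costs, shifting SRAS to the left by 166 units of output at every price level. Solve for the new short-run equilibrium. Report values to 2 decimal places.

p = 381.24, y = 4181.59

This is a negative supply shock: SRAS shifts left.
New SRAS: y = 11p − 12.
Set AD = SRAS: 6469 − 6p = 11p − 12, so 6481 = 17p and p = 381.24.
Substituting into AD, y = 4181.59.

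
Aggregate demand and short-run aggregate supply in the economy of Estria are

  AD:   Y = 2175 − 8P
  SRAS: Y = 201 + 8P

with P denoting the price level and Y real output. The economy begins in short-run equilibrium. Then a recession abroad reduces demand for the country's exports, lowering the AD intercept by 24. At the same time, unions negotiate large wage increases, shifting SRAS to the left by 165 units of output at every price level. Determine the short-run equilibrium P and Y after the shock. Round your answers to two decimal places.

P = 132.19, Y = 1093.50

After both shocks: AD is Y = 2151 − 8P and SRAS is Y = 36 + 8P.
Setting them equal: 2115 = 16P, so P = 132.19.
Substituting into AD, Y = 1093.50.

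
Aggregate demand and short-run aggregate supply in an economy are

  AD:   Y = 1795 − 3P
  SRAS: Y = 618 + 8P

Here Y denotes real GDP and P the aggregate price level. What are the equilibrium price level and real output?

Set AD = SRAS: 1795 − 3P = 618 + 8P, so 1177 = 11P and P = 107.
Then Y = 1795 − 3·107 = 1474.

P = 107, Y = 1474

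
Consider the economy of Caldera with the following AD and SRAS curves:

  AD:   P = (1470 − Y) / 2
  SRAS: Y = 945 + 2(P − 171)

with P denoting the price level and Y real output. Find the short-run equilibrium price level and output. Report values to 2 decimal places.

Write SRAS as Y = 945 + 2P − 342 = 603 + 2P.
Rearrange AD to Y = 1470 − 2P.
Set AD = SRAS: 1470 − 2P = 603 + 2P, so 867 = 4P and P = 216.75.
Substituting into AD, Y = 1470 − 2P = 1036.50.

P = 216.75, Y = 1036.50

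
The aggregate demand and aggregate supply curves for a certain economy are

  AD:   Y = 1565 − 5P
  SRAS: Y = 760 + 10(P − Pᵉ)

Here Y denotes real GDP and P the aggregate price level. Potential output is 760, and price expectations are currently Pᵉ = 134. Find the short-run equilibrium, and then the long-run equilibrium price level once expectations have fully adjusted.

Short run: with Pᵉ = 134, SRAS is Y = 10P − 580. Setting AD = SRAS gives 2145 = 15P, so P = 143 and Y = 1565 − 5·143 = 850.
Output 850 is above potential 760, so over time expected prices rise and SRAS shifts left until Y returns to 760.
Long run: Y = 760 on the AD curve gives 760 = 1565 − 5P, so P = 161.

Short run: P = 143, Y = 850. Long run: P = 161.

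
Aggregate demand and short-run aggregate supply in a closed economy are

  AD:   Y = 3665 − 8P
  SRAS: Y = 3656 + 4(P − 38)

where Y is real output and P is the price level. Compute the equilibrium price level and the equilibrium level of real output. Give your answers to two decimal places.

P = 13.42, Y = 3557.67

Write SRAS as Y = 3656 + 4P − 152 = 3504 + 4P.
Set AD = SRAS: 3665 − 8P = 3504 + 4P, so 161 = 12P and P = 13.42.
Substituting into AD, Y = 3665 − 8P = 3557.67.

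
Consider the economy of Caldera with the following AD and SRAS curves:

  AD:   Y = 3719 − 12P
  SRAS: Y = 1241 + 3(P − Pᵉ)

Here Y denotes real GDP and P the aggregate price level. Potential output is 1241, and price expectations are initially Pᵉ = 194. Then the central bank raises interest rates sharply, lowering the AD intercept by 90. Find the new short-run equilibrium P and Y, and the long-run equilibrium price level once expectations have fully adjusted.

Short run: P = 198, Y = 1253. Long run: P = 199.

AD shifts left: new AD is Y = 3629 − 12P. With Pᵉ = 194, SRAS is Y = 659 + 3P.
Short run: 3629 − 12P = 659 + 3P gives 2970 = 15P, so P = 198 and Y = 3629 − 12·198 = 1253.
Y = 1253 is above potential 1241; expectations adjust and SRAS shifts left until Y = 1241.
Long run: on the new AD curve, 1241 = 3629 − 12P gives P = 199.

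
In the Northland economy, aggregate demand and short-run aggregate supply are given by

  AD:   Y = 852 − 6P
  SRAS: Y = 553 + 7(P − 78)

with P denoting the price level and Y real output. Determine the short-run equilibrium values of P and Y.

P = 65, Y = 462

Write SRAS as Y = 553 + 7P − 546 = 7 + 7P.
Set AD = SRAS: 852 − 6P = 7 + 7P, so 845 = 13P and P = 65.
Then Y = 852 − 6·65 = 462.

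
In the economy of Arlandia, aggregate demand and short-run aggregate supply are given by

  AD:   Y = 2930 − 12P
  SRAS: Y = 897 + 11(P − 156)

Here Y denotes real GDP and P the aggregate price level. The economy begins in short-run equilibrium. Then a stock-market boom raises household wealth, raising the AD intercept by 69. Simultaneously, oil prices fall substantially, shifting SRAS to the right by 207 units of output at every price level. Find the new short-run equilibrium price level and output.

After both shocks: AD is Y = 2999 − 12P and SRAS is Y = 11P − 612.
Setting them equal: 3611 = 23P, so P = 157.
Y = 2999 − 12·157 = 1115.

P = 157, Y = 1115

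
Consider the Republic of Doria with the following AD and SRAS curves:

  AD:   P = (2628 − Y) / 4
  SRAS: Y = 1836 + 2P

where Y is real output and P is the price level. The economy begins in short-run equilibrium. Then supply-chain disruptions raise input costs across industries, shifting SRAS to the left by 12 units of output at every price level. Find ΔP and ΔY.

This is a negative supply shock: SRAS shifts left.
New SRAS: Y = 1824 + 2P.
Set AD = SRAS: 2628 − 4P = 1824 + 2P, so 804 = 6P and P = 134.
Y = 2628 − 4·134 = 2092.
Initially P = 132, Y = 2100, so ΔP = +2 and ΔY = -8.

ΔP = +2, ΔY = -8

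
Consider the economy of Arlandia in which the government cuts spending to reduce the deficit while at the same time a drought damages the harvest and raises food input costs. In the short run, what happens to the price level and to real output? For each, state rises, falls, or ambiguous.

The first event is a negative demand shock: AD shifts left, which by itself pushes P down and Y down.
The second is an adverse supply shock: SRAS shifts left, which by itself pushes P up and Y down.
The two shocks push P in opposite directions, so the effect on P is ambiguous. Both shocks push Y down, so Y falls.

Price level: ambiguous; output: falls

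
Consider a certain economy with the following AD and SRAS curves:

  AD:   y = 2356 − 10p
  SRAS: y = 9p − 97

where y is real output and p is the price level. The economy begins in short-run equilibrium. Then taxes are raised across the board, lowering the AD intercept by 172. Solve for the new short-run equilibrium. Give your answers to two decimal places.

This is a negative demand shock: AD shifts left.
New AD: y = 2184 − 10p.
Set AD = SRAS: 2184 − 10p = 9p − 97, so 2281 = 19p and p = 120.05.
Substituting into AD, y = 983.47.

p = 120.05, y = 983.47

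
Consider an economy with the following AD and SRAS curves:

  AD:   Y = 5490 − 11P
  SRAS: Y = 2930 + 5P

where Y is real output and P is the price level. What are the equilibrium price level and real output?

P = 160, Y = 3730

Set AD = SRAS: 5490 − 11P = 2930 + 5P, so 2560 = 16P and P = 160.
Then Y = 5490 − 11·160 = 3730.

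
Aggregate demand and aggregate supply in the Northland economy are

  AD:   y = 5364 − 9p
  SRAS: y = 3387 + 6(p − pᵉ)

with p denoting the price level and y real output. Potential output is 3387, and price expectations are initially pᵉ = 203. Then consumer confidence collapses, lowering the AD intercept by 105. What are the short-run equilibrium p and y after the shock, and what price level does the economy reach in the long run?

AD shifts left: new AD is y = 5259 − 9p. With pᵉ = 203, SRAS is y = 2169 + 6p.
Short run: 5259 − 9p = 2169 + 6p gives 3090 = 15p, so p = 206 and y = 5259 − 9·206 = 3405.
y = 3405 is above potential 3387; expectations adjust and SRAS shifts left until y = 3387.
Long run: on the new AD curve, 3387 = 5259 − 9p gives p = 208.

Short run: p = 206, y = 3405. Long run: p = 208.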